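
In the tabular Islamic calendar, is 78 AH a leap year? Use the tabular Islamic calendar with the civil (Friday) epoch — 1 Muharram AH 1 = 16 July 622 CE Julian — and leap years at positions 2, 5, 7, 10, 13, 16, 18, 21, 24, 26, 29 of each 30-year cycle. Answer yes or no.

Year 78 AH is year 18 of its 30-year cycle; leap positions are 2, 5, 7, 10, 13, 16, 18, 21, 24, 26, 29, so it is a leap year (355 days).

yes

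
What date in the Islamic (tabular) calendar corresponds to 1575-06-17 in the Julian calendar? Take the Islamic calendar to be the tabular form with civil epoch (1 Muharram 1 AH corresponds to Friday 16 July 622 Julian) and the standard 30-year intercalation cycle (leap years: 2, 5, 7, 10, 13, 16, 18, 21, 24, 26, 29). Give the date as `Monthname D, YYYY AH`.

Both dates share Julian Day Number 2296494; in the tabular Islamic calendar that is 8 Rabi' al-Awwal 983 AH.

Rabi' al-Awwal 8, 983 AH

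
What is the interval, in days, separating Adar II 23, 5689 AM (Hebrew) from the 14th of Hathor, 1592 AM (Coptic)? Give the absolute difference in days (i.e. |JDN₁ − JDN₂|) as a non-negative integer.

19490

JDN of the first date = 2425706.
JDN of the second date = 2406216.
|2406216 − 2425706| = 19490.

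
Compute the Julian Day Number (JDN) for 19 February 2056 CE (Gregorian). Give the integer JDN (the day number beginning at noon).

2472048

JDN 2299161 is 15 October 1582 CE (Gregorian); the target day is +172887 days from there, so JDN = 2472048.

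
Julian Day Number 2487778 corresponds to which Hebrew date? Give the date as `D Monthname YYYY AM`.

The Gregorian equivalent of JDN 2487778 is 15 March 2099.
In the Hebrew calendar that day is 23 Adar 5859 AM.

23 Adar 5859 AM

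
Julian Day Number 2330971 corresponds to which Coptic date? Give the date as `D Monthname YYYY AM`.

11 Hathor 1386 AM

The Gregorian equivalent of JDN 2330971 is 17 November 1669.
In the Coptic calendar that day is 11 Hathor 1386 AM.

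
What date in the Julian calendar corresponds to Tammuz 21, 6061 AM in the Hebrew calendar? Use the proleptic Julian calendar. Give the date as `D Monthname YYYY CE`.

13 July 2301 CE

Julian Day Number of the source date = 2561692.
Converting JDN 2561692 to the Julian calendar gives 13 July 2301 CE.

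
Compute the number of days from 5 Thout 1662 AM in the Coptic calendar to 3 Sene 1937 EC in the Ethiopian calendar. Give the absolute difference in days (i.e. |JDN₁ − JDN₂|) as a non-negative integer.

97

First date → JDN 2431714; second date → JDN 2431617.
The interval is |2431714 − 2431617| = 97 days.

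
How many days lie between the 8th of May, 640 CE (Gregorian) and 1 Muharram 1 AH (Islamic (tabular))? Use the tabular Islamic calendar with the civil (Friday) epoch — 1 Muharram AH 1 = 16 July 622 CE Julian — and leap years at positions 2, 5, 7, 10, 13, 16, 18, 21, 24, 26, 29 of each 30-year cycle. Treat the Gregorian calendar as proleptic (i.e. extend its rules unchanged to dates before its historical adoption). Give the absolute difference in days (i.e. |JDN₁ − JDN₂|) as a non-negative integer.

First date → JDN 1954943; second date → JDN 1948440.
The interval is |1954943 − 1948440| = 6503 days.

6503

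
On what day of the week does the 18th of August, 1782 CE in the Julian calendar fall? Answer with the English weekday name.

Thursday

This is JDN 2372163 (29 August 1782 Gregorian).
Since JDN mod 7 = 3 (0 = Monday), the day is Thursday.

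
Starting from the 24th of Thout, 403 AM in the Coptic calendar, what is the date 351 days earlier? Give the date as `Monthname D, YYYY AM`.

Paopi 8, 402 AM

JDN of the 24th of Thout, 403 AM = 1971883.
1971883 − 351 = 1971532.
JDN 1971532 in the Coptic calendar is Paopi 8, 402 AM.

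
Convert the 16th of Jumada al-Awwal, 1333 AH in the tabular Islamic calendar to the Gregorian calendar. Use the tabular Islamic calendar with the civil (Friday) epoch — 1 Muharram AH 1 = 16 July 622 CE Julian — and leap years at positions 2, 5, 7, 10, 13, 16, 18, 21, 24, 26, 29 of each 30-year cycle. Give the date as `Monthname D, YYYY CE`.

Julian Day Number of the source date = 2420589.
Converting JDN 2420589 to the Gregorian calendar gives 1 April 1915 CE.

April 1, 1915 CE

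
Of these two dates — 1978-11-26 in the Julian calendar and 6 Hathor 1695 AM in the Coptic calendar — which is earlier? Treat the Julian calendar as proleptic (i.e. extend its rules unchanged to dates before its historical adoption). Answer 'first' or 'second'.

The two dates have Julian Day Numbers 2443852 and 2443828 respectively.
Since 2443828 < 2443852, the second date comes first.

second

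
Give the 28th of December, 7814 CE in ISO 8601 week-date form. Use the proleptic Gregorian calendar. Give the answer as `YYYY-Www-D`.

7814-W52-3

The weekday is Wednesday (ISO weekday 3).
That Wednesday belongs to ISO week 52 of ISO year 7814.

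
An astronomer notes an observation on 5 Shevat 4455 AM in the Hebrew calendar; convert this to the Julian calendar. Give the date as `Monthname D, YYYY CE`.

Julian Day Number of the source date = 1974933.
Converting JDN 1974933 to the Julian calendar gives 27 January 695 CE.

January 27, 695 CE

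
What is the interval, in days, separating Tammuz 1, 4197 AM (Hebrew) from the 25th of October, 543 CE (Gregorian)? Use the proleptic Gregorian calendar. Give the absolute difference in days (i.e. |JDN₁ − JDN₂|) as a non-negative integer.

38841

First date → JDN 1880843; second date → JDN 1919684.
The interval is |1880843 − 1919684| = 38841 days.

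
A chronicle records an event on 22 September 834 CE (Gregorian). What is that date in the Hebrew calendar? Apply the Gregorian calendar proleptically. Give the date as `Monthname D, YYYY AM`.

Tishrei 12, 4595 AM

Julian Day Number of the source date = 2025937.
Converting JDN 2025937 to the Hebrew calendar gives 12 Tishrei 4595 AM.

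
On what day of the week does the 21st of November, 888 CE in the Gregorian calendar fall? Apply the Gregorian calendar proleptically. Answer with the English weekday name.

Sunday

Since JDN mod 7 = 6 (0 = Monday), the day is Sunday.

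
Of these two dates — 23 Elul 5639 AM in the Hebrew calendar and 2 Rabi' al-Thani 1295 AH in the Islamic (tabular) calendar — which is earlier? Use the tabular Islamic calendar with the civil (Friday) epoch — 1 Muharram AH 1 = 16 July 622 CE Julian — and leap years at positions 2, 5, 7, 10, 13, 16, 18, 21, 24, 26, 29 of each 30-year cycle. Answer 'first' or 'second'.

First date → JDN 2407604; second date → JDN 2407080.
JDN 2407080 < JDN 2407604, so the second date is earlier.

second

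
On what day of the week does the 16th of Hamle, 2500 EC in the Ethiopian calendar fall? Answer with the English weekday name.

Friday

Equivalently 27 July 2508 Gregorian, JDN 2637296.
2637296 ≡ 4 (mod 7); counting from Monday = 0 gives Friday.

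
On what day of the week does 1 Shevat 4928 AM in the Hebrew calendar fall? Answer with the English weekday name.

Equivalently 20 January 1168 Gregorian, JDN 2147682.
2147682 ≡ 5 (mod 7); counting from Monday = 0 gives Saturday.

Saturday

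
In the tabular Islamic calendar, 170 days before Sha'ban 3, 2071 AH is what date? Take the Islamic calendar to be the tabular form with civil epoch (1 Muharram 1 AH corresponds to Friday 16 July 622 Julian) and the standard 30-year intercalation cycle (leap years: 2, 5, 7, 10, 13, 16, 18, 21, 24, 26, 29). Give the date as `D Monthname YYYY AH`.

JDN of Sha'ban 3, 2071 AH = 2682188.
2682188 − 170 = 2682018.
JDN 2682018 in the tabular Islamic calendar is 10 Safar 2071 AH.

10 Safar 2071 AH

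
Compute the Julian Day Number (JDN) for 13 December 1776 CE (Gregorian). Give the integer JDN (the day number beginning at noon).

JDN 2451545 is 1 January 2000 CE (Gregorian); the target day is −81467 days from there, so JDN = 2370078.

2370078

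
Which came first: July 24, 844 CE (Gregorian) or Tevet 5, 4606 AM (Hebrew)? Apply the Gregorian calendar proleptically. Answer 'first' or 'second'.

first

First date → JDN 2029530; second date → JDN 2030036.
JDN 2029530 < JDN 2030036, so the first date is earlier.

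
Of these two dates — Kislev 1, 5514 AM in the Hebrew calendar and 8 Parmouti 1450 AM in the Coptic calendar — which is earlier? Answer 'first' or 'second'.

The two dates have Julian Day Numbers 2361661 and 2354494 respectively.
Since 2354494 < 2361661, the second date comes first.

second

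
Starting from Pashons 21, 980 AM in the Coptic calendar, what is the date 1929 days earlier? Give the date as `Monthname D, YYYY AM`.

Meshir 9, 975 AM

The starting date is JDN 2182870; 2182870 − 1929 = 2180941.
JDN 2180941 corresponds to Meshir 9, 975 AM.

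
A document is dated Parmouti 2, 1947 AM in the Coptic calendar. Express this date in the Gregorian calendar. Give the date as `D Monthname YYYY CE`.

Both dates share Julian Day Number 2536017; in the Gregorian calendar that is 12 April 2231 CE.

12 April 2231 CE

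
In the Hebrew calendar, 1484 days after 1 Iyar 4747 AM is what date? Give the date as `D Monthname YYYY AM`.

The starting date is JDN 2081651; 2081651 + 1484 = 2083135.
JDN 2083135 corresponds to 8 Iyar 4751 AM.

8 Iyar 4751 AM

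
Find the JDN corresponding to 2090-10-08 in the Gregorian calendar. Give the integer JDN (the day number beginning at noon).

JDN 2451545 is 1 January 2000 CE (Gregorian); the target day is +33153 days from there, so JDN = 2484698.

2484698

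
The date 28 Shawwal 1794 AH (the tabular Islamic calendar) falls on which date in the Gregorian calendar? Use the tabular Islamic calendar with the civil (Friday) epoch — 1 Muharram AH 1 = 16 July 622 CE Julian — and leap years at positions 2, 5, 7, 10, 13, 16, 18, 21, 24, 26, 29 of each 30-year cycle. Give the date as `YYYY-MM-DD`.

2362-12-16

Both dates share Julian Day Number 2584112; in the Gregorian calendar that is 16 December 2362 CE.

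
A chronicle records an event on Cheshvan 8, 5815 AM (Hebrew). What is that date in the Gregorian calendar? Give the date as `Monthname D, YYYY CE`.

Both dates share Julian Day Number 2471581; in the Gregorian calendar that is 9 November 2054 CE.

November 9, 2054 CE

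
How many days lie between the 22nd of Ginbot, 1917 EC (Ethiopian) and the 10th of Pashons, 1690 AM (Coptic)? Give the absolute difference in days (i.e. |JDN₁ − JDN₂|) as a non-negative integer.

First date → JDN 2424301; second date → JDN 2442186.
The interval is |2424301 − 2442186| = 17885 days.

17885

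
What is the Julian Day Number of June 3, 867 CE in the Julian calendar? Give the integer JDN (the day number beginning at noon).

Equivalently 7 June 867 (proleptic Gregorian).
JDN 2451545 is 1 January 2000 CE (Gregorian); the target day is −413662 days from there, so JDN = 2037883.

2037883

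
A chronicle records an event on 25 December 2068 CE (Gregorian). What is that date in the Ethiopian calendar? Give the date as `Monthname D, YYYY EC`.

Tahsas 16, 2061 EC

Julian Day Number of the source date = 2476741.
Converting JDN 2476741 to the Ethiopian calendar gives 16 Tahsas 2061 EC.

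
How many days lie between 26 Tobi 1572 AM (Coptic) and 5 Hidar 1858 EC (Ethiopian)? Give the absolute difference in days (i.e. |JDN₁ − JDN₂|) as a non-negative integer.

3571

JDN of the first date = 2398983.
JDN of the second date = 2402554.
|2402554 − 2398983| = 3571.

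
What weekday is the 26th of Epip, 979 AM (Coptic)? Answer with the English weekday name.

Friday

This is JDN 2182569 (27 July 1263 Gregorian).
2182569 ≡ 4 (mod 7); counting from Monday = 0 gives Friday.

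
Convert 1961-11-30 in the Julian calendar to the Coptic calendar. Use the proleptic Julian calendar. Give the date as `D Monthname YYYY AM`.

Both dates share Julian Day Number 2437647; in the Coptic calendar that is 4 Koiak 1678 AM.

4 Koiak 1678 AM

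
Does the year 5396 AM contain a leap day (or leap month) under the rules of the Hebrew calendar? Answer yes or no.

Hebrew year 5396 is year 19 of its 19-year Metonic cycle; leap years are at positions 3, 6, 8, 11, 14, 17, 19, so it is a leap year (13 months).

yes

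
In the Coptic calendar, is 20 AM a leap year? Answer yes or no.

no

20 mod 4 = 0; in the Coptic calendar a year is leap when year mod 4 = 3, so it is a common year.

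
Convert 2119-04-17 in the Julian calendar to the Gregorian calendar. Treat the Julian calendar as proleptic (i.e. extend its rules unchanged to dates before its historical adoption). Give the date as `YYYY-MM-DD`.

The Julian–Gregorian offset here is 14 days (Julian trailing).
17 April 2119 Julian + 14 days → 1 May 2119 Gregorian.

2119-05-01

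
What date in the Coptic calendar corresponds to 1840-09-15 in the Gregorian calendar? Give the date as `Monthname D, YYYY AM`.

Thout 6, 1557 AM

Julian Day Number of the source date = 2393364.
Converting JDN 2393364 to the Coptic calendar gives 6 Thout 1557 AM.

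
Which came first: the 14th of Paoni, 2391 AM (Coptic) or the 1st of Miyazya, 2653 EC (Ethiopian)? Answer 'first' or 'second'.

Converting both to JDN: 2698260 vs 2693074; the smaller is the second.

second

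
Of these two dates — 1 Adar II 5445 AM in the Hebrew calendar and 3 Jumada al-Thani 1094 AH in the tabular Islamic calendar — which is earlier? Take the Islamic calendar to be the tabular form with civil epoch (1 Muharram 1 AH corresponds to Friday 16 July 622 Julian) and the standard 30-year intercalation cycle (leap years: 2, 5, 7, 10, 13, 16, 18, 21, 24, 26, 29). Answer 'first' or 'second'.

second

The two dates have Julian Day Numbers 2336560 and 2335913 respectively.
Since 2335913 < 2336560, the second date comes first.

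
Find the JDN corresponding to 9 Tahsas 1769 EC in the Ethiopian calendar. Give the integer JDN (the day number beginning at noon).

2370081

In the Gregorian calendar the same day is 16 December 1776.
JDN 2299161 is 15 October 1582 CE (Gregorian); the target day is +70920 days from there, so JDN = 2370081.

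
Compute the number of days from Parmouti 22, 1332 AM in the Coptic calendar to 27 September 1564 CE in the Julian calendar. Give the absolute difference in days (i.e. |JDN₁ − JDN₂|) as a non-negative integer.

18830

JDN of the first date = 2311409.
JDN of the second date = 2292579.
|2292579 − 2311409| = 18830.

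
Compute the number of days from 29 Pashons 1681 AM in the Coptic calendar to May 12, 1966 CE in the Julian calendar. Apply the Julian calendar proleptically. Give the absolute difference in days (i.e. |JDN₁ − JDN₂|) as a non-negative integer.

First date → JDN 2438918; second date → JDN 2439271.
The interval is |2438918 − 2439271| = 353 days.

353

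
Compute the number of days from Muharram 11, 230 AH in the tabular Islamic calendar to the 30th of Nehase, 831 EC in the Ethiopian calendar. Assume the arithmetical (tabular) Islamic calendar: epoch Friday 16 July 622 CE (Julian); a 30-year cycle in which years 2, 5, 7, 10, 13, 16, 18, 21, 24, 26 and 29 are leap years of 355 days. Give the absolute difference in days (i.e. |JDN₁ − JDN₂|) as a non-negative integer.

First date → JDN 2029600; second date → JDN 2027737.
The interval is |2029600 − 2027737| = 1863 days.

1863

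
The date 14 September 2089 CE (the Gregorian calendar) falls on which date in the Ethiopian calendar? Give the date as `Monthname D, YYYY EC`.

Both dates share Julian Day Number 2484309; in the Ethiopian calendar that is 4 Meskerem 2082 EC.

Meskerem 4, 2082 EC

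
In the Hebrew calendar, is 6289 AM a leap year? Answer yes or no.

Hebrew year 6289 is year 19 of its 19-year Metonic cycle; leap years are at positions 3, 6, 8, 11, 14, 17, 19, so it is a leap year (13 months).

yes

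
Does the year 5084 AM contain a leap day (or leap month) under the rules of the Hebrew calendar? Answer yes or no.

Hebrew year 5084 is year 11 of its 19-year Metonic cycle; leap years are at positions 3, 6, 8, 11, 14, 17, 19, so it is a leap year (13 months).

yes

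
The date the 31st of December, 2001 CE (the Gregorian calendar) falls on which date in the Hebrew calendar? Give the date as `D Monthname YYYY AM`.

16 Tevet 5762 AM

Julian Day Number of the source date = 2452275.
Converting JDN 2452275 to the Hebrew calendar gives 16 Tevet 5762 AM.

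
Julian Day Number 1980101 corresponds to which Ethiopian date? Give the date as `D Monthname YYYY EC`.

The proleptic Gregorian equivalent of JDN 1980101 is 26 March 709.
In the Ethiopian calendar that day is 26 Megabit 701 EC.

26 Megabit 701 EC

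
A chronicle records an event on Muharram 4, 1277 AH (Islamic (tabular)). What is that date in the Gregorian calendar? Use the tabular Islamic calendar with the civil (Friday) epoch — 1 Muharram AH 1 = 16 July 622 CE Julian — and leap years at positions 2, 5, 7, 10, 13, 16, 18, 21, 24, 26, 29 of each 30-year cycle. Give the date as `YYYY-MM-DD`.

1860-07-23

Julian Day Number of the source date = 2400615.
Converting JDN 2400615 to the Gregorian calendar gives 23 July 1860 CE.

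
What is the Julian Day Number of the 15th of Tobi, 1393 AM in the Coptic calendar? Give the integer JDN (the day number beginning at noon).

2333592

Equivalently 20 January 1677 (Gregorian).
JDN 2400001 is 17 November 1858 CE (Gregorian), MJD 0; the target day is −66409 days from there, so JDN = 2333592.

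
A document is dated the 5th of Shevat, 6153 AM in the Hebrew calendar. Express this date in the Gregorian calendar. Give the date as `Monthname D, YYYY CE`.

Julian Day Number of the source date = 2595103.
Converting JDN 2595103 to the Gregorian calendar gives 18 January 2393 CE.

January 18, 2393 CE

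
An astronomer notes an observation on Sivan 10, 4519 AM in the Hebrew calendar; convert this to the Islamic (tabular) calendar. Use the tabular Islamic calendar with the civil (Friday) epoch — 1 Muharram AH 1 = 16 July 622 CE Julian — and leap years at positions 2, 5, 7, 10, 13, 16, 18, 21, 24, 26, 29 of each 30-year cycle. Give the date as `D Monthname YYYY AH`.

The source date corresponds to 15 May 759 in the proleptic Gregorian calendar (JDN 1998413).
That day falls on 8 Muharram 142 AH in the tabular Islamic calendar.

8 Muharram 142 AH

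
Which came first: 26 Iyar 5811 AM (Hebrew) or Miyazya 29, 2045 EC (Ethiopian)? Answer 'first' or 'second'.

First date → JDN 2470300; second date → JDN 2471030.
JDN 2470300 < JDN 2471030, so the first date is earlier.

first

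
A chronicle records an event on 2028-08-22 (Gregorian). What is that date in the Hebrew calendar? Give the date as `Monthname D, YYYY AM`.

Av 30, 5788 AM

Julian Day Number of the source date = 2462006.
Converting JDN 2462006 to the Hebrew calendar gives 30 Av 5788 AM.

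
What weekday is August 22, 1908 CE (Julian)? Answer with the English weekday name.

Friday

Equivalently 4 September 1908 Gregorian, JDN 2418189.
2418189 ≡ 4 (mod 7); counting from Monday = 0 gives Friday.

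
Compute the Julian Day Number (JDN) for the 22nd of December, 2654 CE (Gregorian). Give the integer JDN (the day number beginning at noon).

2690769

JDN 2299161 is 15 October 1582 CE (Gregorian); the target day is +391608 days from there, so JDN = 2690769.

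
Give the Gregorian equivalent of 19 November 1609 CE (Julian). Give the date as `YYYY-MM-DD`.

1609-11-29

At this point the Julian calendar is 10 days behind the Gregorian.
19 November 1609 Julian + 10 days → 29 November 1609 Gregorian.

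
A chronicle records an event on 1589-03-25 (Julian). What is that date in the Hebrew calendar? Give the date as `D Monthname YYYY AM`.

18 Nisan 5349 AM

Both dates share Julian Day Number 2301524; in the Hebrew calendar that is 18 Nisan 5349 AM.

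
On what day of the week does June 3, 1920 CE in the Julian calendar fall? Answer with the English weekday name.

Wednesday

Equivalently 16 June 1920 Gregorian, JDN 2422492.
2422492 ≡ 2 (mod 7); counting from Monday = 0 gives Wednesday.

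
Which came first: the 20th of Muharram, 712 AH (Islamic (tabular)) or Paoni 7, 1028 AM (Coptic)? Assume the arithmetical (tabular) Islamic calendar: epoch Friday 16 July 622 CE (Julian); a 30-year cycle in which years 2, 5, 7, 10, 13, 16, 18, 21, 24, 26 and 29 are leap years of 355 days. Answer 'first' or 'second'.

First date → JDN 2200414; second date → JDN 2200418.
JDN 2200414 < JDN 2200418, so the first date is earlier.

first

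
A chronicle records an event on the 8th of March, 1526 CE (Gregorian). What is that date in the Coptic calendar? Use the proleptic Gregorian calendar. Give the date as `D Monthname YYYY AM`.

Julian Day Number of the source date = 2278486.
Converting JDN 2278486 to the Coptic calendar gives 2 Paremhat 1242 AM.

2 Paremhat 1242 AM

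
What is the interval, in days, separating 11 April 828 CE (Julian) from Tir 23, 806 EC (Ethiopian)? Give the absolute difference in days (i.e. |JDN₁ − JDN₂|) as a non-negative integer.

5197

JDN of the first date = 2023586.
JDN of the second date = 2018389.
|2018389 − 2023586| = 5197.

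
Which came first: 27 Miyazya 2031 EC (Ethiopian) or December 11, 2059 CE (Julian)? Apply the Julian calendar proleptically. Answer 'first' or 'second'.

first

The two dates have Julian Day Numbers 2465914 and 2473452 respectively.
Since 2465914 < 2473452, the first date comes first.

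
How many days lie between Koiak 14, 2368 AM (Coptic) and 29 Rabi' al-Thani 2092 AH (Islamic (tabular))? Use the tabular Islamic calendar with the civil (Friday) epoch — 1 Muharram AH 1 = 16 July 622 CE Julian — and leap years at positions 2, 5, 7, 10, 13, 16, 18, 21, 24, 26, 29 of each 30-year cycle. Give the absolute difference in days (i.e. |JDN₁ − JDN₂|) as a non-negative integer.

142

JDN of the first date = 2689680.
JDN of the second date = 2689538.
|2689538 − 2689680| = 142.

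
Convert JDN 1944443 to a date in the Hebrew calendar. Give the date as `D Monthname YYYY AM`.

The proleptic Gregorian equivalent of JDN 1944443 is 9 August 611.
In the Hebrew calendar that day is 22 Av 4371 AM.

22 Av 4371 AM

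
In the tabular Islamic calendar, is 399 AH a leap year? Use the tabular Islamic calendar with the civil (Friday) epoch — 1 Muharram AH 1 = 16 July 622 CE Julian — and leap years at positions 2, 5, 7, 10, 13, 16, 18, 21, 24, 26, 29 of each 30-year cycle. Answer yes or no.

Year 399 AH is year 9 of its 30-year cycle; leap positions are 2, 5, 7, 10, 13, 16, 18, 21, 24, 26, 29, so it is a common year (354 days).

no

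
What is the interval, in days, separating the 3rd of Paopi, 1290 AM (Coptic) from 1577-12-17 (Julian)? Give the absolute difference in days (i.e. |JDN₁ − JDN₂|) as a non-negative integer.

First date → JDN 2295869; second date → JDN 2297408.
The interval is |2295869 − 2297408| = 1539 days.

1539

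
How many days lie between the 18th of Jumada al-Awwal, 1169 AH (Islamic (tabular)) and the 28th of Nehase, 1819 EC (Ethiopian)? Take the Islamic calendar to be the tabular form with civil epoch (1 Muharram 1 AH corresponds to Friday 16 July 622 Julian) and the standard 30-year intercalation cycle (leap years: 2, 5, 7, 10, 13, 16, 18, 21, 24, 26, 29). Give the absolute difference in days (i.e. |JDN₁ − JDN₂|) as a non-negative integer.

26127

JDN of the first date = 2362475.
JDN of the second date = 2388602.
|2388602 − 2362475| = 26127.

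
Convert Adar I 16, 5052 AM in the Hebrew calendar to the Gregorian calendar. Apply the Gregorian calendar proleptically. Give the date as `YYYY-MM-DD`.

Julian Day Number of the source date = 2192996.
Converting JDN 2192996 to the Gregorian calendar gives 12 February 1292 CE.

1292-02-12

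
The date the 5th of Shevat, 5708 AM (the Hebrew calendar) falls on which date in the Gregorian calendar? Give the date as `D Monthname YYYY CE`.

Both dates share Julian Day Number 2432567; in the Gregorian calendar that is 16 January 1948 CE.

16 January 1948 CE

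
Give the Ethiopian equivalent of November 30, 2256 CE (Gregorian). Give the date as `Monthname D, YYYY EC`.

Both dates share Julian Day Number 2545381; in the Ethiopian calendar that is 19 Hidar 2249 EC.

Hidar 19, 2249 EC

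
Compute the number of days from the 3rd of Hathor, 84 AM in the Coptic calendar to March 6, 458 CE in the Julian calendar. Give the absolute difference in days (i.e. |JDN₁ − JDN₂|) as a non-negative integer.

32999

First date → JDN 1855408; second date → JDN 1888407.
The interval is |1855408 − 1888407| = 32999 days.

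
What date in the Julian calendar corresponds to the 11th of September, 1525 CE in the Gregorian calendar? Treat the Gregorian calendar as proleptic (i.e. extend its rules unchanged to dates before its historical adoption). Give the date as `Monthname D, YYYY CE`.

September 1, 1525 CE

For dates in this range the Gregorian date is 10 days ahead of the Julian.
11 September 1525 Gregorian − 10 days → 1 September 1525 Julian.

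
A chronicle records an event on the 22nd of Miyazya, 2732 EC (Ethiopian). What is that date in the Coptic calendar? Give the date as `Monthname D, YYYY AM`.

The source date corresponds to 6 May 2740 in the Gregorian calendar (JDN 2721950).
That day falls on 22 Parmouti 2456 AM in the Coptic calendar.

Parmouti 22, 2456 AM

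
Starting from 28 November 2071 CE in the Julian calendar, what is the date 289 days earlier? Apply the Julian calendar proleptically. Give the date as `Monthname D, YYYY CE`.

JDN of 28 November 2071 CE = 2477822.
2477822 − 289 = 2477533.
JDN 2477533 in the Julian calendar is February 12, 2071 CE.

February 12, 2071 CE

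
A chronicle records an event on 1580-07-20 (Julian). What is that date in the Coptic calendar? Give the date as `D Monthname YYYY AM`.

Julian Day Number of the source date = 2298354.
Converting JDN 2298354 to the Coptic calendar gives 26 Epip 1296 AM.

26 Epip 1296 AM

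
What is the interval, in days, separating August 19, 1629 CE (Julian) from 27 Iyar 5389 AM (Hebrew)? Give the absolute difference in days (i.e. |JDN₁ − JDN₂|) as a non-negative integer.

JDN of the first date = 2316281.
JDN of the second date = 2316180.
|2316180 − 2316281| = 101.

101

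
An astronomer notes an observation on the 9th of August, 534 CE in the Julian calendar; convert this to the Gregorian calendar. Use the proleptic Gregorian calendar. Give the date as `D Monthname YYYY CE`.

For dates in this range the Gregorian date is 2 days ahead of the Julian.
9 August 534 Julian + 2 days → 11 August 534 Gregorian.

11 August 534 CE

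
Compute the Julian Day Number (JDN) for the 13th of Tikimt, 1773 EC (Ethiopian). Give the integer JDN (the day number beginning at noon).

2371486

In the Gregorian calendar the same day is 21 October 1780.
JDN 2451545 is 1 January 2000 CE (Gregorian); the target day is −80059 days from there, so JDN = 2371486.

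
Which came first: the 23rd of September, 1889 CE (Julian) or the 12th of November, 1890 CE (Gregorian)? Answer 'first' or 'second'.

first

The two dates have Julian Day Numbers 2411281 and 2411684 respectively.
Since 2411281 < 2411684, the first date comes first.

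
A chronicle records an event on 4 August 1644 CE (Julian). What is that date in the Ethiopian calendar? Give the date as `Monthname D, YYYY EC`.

Nehase 11, 1636 EC

Both dates share Julian Day Number 2321745; in the Ethiopian calendar that is 11 Nehase 1636 EC.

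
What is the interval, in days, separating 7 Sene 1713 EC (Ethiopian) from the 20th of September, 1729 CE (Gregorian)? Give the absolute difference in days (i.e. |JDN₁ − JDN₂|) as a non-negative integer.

3022

First date → JDN 2349805; second date → JDN 2352827.
The interval is |2349805 − 2352827| = 3022 days.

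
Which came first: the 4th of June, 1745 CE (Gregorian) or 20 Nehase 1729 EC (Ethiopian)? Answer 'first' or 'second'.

second

Converting both to JDN: 2358563 vs 2355722; the smaller is the second.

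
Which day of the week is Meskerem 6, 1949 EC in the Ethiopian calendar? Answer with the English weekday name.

Sunday

In the Gregorian calendar this is 16 September 1956 (JDN 2435733).
2435733 ≡ 6 (mod 7); counting from Monday = 0 gives Sunday.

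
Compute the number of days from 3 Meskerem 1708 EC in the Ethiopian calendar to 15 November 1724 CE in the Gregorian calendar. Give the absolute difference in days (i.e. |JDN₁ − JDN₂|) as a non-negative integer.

3352

First date → JDN 2347705; second date → JDN 2351057.
The interval is |2347705 − 2351057| = 3352 days.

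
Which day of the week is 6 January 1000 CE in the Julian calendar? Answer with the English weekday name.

Saturday

In the proleptic Gregorian calendar this is 11 January 1000 (JDN 2086313).
Since JDN mod 7 = 5 (0 = Monday), the day is Saturday.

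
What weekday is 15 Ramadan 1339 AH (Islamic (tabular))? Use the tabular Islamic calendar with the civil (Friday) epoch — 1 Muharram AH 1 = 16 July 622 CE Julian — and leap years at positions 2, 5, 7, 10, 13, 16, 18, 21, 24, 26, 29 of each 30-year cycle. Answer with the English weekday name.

Monday

Equivalently 23 May 1921 Gregorian, JDN 2422833.
2422833 ≡ 0 (mod 7); counting from Monday = 0 gives Monday.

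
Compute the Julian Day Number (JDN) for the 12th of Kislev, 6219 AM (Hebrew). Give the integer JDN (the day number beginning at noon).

2619149

In the Gregorian calendar the same day is 19 November 2458.
JDN 2451545 is 1 January 2000 CE (Gregorian); the target day is +167604 days from there, so JDN = 2619149.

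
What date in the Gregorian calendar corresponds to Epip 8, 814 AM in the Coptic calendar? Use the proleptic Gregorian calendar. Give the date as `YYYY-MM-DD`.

Julian Day Number of the source date = 2122285.
Converting JDN 2122285 to the Gregorian calendar gives 8 July 1098 CE.

1098-07-08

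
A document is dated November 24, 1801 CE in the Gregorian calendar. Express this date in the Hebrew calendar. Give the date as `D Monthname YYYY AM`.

19 Kislev 5562 AM

Both dates share Julian Day Number 2379189; in the Hebrew calendar that is 19 Kislev 5562 AM.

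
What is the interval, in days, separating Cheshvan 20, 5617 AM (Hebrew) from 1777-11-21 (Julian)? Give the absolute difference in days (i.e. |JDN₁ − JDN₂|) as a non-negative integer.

First date → JDN 2399272; second date → JDN 2370432.
The interval is |2399272 − 2370432| = 28840 days.

28840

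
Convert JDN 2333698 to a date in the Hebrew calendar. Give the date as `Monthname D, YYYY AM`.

Iyar 4, 5437 AM

The Gregorian equivalent of JDN 2333698 is 6 May 1677.
In the Hebrew calendar that day is Iyar 4, 5437 AM.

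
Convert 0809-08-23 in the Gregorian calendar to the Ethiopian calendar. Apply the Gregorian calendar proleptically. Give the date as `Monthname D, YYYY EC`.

Both dates share Julian Day Number 2016776; in the Ethiopian calendar that is 26 Nehase 801 EC.

Nehase 26, 801 EC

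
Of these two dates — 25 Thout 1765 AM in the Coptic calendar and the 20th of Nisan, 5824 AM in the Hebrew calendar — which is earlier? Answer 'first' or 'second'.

First date → JDN 2469355; second date → JDN 2475017.
JDN 2469355 < JDN 2475017, so the first date is earlier.

first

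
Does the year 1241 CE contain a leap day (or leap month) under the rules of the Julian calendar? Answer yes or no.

no

1241 mod 4 = 1, so it is a common year in the Julian calendar.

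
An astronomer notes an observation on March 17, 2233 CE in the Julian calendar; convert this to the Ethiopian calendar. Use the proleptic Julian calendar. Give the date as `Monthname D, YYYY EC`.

Megabit 21, 2225 EC

Julian Day Number of the source date = 2536737.
Converting JDN 2536737 to the Ethiopian calendar gives 21 Megabit 2225 EC.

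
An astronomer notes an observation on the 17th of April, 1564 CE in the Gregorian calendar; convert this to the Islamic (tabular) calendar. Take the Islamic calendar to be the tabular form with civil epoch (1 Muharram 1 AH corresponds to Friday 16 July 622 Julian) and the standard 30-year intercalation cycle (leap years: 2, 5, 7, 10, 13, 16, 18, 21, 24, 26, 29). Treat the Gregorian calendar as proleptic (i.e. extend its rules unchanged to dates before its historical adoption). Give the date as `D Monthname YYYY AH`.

24 Sha'ban 971 AH

Both dates share Julian Day Number 2292406; in the tabular Islamic calendar that is 24 Sha'ban 971 AH.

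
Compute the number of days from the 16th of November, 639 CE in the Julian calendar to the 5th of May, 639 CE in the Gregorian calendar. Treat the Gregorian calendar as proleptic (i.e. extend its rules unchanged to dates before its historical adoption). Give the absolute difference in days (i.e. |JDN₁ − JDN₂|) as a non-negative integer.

First date → JDN 1954772; second date → JDN 1954574.
The interval is |1954772 − 1954574| = 198 days.

198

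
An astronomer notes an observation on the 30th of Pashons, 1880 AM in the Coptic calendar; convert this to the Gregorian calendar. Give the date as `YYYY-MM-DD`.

Julian Day Number of the source date = 2511604.
Converting JDN 2511604 to the Gregorian calendar gives 8 June 2164 CE.

2164-06-08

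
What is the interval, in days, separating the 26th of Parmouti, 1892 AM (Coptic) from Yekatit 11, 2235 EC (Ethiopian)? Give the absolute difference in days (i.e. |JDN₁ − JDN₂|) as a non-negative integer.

JDN of the first date = 2515953.
JDN of the second date = 2540349.
|2540349 − 2515953| = 24396.

24396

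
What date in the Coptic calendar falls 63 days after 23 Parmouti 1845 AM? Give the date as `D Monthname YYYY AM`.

26 Paoni 1845 AM

The starting date is JDN 2498783; 2498783 + 63 = 2498846.
JDN 2498846 corresponds to 26 Paoni 1845 AM.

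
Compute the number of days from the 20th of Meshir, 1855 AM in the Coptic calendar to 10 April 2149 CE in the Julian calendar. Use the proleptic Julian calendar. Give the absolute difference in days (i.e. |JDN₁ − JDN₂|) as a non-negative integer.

First date → JDN 2502372; second date → JDN 2506080.
The interval is |2502372 − 2506080| = 3708 days.

3708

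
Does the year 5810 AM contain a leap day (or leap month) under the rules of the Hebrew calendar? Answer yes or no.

no

Hebrew year 5810 is year 15 of its 19-year Metonic cycle; leap years are at positions 3, 6, 8, 11, 14, 17, 19, so it is a common year (12 months).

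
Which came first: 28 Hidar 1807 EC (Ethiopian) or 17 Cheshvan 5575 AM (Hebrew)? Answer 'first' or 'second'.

second

The two dates have Julian Day Numbers 2383949 and 2383913 respectively.
Since 2383913 < 2383949, the second date comes first.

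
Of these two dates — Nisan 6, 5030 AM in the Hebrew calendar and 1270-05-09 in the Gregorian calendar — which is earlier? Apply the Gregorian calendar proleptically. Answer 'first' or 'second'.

First date → JDN 2185014; second date → JDN 2185047.
JDN 2185014 < JDN 2185047, so the first date is earlier.

first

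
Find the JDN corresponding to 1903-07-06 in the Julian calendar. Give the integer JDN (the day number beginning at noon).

2416315

Equivalently 19 July 1903 (Gregorian).
JDN 2299161 is 15 October 1582 CE (Gregorian); the target day is +117154 days from there, so JDN = 2416315.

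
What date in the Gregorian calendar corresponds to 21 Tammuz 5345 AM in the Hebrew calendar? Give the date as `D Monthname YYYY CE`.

Both dates share Julian Day Number 2300168; in the Gregorian calendar that is 18 July 1585 CE.

18 July 1585 CE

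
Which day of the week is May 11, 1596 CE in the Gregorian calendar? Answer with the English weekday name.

Saturday

Since JDN mod 7 = 5 (0 = Monday), the day is Saturday.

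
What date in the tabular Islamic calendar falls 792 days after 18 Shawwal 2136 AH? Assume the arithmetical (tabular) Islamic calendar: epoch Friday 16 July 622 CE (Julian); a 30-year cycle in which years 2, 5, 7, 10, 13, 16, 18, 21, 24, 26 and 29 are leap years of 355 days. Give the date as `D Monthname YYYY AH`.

13 Muharram 2139 AH

JDN of 18 Shawwal 2136 AH = 2705296.
2705296 + 792 = 2706088.
JDN 2706088 in the tabular Islamic calendar is 13 Muharram 2139 AH.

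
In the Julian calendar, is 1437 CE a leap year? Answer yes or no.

no

1437 mod 4 = 1, so it is a common year in the Julian calendar.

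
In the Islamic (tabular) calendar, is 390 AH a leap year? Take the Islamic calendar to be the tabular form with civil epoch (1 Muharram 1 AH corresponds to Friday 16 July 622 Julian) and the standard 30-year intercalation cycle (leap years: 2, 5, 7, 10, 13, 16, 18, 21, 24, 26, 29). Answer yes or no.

no

Year 390 AH is year 30 of its 30-year cycle; leap positions are 2, 5, 7, 10, 13, 16, 18, 21, 24, 26, 29, so it is a common year (354 days).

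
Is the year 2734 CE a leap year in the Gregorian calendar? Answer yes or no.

no

2734 is not divisible by 4, so it is a common year.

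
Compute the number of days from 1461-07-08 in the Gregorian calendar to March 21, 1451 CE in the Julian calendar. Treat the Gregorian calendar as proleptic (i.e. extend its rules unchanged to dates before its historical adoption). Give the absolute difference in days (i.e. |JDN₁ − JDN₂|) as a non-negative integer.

3753

JDN of the first date = 2254868.
JDN of the second date = 2251115.
|2251115 − 2254868| = 3753.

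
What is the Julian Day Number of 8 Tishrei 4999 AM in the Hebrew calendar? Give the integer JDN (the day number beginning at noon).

2173498

In the proleptic Gregorian calendar the same day is 25 September 1238.
JDN 2451545 is 1 January 2000 CE (Gregorian); the target day is −278047 days from there, so JDN = 2173498.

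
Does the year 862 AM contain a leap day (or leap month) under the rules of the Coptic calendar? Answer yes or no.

862 mod 4 = 2; in the Coptic calendar a year is leap when year mod 4 = 3, so it is a common year.

no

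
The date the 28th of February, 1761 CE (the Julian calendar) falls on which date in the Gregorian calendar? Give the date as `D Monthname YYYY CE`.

11 March 1761 CE

For dates in this range the Gregorian date is 11 days ahead of the Julian.
28 February 1761 Julian + 11 days → 11 March 1761 Gregorian.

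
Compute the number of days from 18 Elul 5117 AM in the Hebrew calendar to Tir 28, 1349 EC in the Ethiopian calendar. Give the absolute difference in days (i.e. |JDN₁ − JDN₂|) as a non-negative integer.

First date → JDN 2216949; second date → JDN 2216725.
The interval is |2216949 − 2216725| = 224 days.

224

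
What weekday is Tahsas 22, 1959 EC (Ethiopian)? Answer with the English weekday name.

Equivalently 31 December 1966 Gregorian, JDN 2439491.
2439491 ≡ 5 (mod 7); counting from Monday = 0 gives Saturday.

Saturday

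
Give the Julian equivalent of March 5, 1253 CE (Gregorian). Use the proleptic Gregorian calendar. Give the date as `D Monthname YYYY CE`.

26 February 1253 CE

The Julian–Gregorian offset here is 7 days (Julian trailing).
5 March 1253 Gregorian − 7 days → 26 February 1253 Julian.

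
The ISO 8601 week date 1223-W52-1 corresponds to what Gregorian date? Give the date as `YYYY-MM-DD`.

1223-12-25

ISO week 1 of 1223 is the week containing the first Thursday of 1223.
Week 52, day 1 (Monday) lands on 1223-12-25.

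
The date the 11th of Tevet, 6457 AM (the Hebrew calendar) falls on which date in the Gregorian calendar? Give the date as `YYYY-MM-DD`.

2696-12-28

Both dates share Julian Day Number 2706116; in the Gregorian calendar that is 28 December 2696 CE.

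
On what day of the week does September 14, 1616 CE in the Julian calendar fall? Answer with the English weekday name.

Saturday

This is JDN 2311559 (24 September 1616 Gregorian).
2311559 ≡ 5 (mod 7); counting from Monday = 0 gives Saturday.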